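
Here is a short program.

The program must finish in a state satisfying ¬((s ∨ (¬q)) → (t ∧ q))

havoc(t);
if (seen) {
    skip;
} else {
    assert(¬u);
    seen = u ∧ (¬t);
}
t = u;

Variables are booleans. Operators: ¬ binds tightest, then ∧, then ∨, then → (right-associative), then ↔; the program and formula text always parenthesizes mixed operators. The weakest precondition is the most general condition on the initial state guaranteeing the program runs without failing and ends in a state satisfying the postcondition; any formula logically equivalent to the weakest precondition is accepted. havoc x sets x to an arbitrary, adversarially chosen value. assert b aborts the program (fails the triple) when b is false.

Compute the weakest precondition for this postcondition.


Working backward. After the program, ¬((s ∨ (¬q)) → (t ∧ q)) must hold.
Before t := u: ¬((s ∨ (¬q)) → (u ∧ q))
Then branch requires ¬((s ∨ (¬q)) → (u ∧ q)); else branch requires (¬u) ∧ (¬((s ∨ (¬q)) → (u ∧ q))).
Before the if: (seen → (¬((s ∨ (¬q)) → (u ∧ q)))) ∧ ((¬seen) → ((¬u) ∧ (¬((s ∨ (¬q)) → (u ∧ q)))))
Before havoc t: (seen → (¬((s ∨ (¬q)) → (u ∧ q)))) ∧ ((¬seen) → ((¬u) ∧ (¬((s ∨ (¬q)) → (u ∧ q)))))
Answer: WP = (seen → (¬((s ∨ (¬q)) → (u ∧ q)))) ∧ ((¬seen) → ((¬u) ∧ (¬((s ∨ (¬q)) → (u ∧ q)))))


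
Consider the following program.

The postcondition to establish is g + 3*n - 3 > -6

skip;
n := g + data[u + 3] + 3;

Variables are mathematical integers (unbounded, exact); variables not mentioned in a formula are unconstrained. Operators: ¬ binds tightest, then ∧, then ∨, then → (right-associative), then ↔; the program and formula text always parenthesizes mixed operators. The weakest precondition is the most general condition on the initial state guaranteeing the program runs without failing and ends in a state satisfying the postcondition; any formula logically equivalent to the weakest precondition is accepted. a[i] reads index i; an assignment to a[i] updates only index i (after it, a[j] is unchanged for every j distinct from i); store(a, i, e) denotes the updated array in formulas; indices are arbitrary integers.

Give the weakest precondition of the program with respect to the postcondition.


Working backward. After the program, the postcondition g + 3*n - 3 > -6 must hold; in canonical form it is g + 3*n > -3.
Before n := g + data[u + 3] + 3: 3*data[u + 3] + 4*g > -12
Before skip: 3*data[u + 3] + 4*g > -12
Answer: WP = 3*data[u + 3] + 4*g > -12


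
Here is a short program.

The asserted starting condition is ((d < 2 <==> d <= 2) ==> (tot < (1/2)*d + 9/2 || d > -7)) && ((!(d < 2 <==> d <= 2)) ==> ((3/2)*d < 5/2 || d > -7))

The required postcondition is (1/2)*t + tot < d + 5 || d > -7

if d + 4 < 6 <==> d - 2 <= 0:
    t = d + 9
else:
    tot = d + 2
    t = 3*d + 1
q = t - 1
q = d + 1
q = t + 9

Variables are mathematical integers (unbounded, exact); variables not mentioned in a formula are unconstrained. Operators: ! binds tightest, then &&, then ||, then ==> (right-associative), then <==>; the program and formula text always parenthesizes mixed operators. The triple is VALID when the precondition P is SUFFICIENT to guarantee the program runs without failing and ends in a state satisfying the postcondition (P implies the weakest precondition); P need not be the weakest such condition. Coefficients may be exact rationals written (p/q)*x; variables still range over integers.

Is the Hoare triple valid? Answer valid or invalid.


Working backward. After the program, (1/2)*t + tot < d + 5 || d > -7 must hold.
Before q := t + 9: (1/2)*t + tot < d + 5 || d > -7
Before q := d + 1: (1/2)*t + tot < d + 5 || d > -7
Before q := t - 1: (1/2)*t + tot < d + 5 || d > -7
Then branch requires tot < (1/2)*d + 1/2 || d > -7; else branch requires (3/2)*d < 5/2 || d > -7.
Before the if: ((d < 2 <==> d <= 2) ==> (tot < (1/2)*d + 1/2 || d > -7)) && ((!(d < 2 <==> d <= 2)) ==> ((3/2)*d < 5/2 || d > -7))
The weakest precondition is ((d < 2 <==> d <= 2) ==> (tot < (1/2)*d + 1/2 || d > -7)) && ((!(d < 2 <==> d <= 2)) ==> ((3/2)*d < 5/2 || d > -7)).
Check whether ((d < 2 <==> d <= 2) ==> (tot < (1/2)*d + 9/2 || d > -7)) && ((!(d < 2 <==> d <= 2)) ==> ((3/2)*d < 5/2 || d > -7)) implies it.
Countermodel: at the initial state d = -7, tot = 0, the precondition holds but the weakest precondition fails.
Answer: invalid


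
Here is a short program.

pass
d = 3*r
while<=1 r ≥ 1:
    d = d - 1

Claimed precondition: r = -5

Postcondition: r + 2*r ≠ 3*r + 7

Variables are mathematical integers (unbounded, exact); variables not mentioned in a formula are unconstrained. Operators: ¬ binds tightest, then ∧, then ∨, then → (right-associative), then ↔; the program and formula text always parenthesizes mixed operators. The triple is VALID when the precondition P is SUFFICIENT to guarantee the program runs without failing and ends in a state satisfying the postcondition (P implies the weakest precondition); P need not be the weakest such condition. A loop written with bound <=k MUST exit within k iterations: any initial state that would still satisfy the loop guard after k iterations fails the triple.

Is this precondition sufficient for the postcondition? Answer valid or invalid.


Working backward. After the program, the postcondition r + 2*r ≠ 3*r + 7 must hold; in canonical form it is true.
Before the loop (bound <=1), unroll the exhaustion recursion (WP_0 = exit-now case; WP_j = one more guarded iteration, up to j = 1):
  WP_0: ¬(r ≥ 1)
  WP_1: r ≥ 1 → (¬(r ≥ 1))
So before the loop: r ≥ 1 → (¬(r ≥ 1))
Before d := 3*r: r ≥ 1 → (¬(r ≥ 1))
Before skip: r ≥ 1 → (¬(r ≥ 1))
The weakest precondition is r ≥ 1 → (¬(r ≥ 1)).
Check whether r = -5 implies it.
Every state satisfying the precondition satisfies the weakest precondition: the implication holds.
Answer: valid


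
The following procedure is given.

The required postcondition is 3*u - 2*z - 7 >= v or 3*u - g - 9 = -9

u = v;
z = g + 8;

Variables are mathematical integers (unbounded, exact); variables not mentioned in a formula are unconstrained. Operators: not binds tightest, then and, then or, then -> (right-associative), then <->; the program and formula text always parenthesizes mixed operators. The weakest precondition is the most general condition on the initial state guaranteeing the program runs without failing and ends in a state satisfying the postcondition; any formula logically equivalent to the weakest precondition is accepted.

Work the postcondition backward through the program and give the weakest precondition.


Working backward. After the program, the postcondition 3*u - 2*z - 7 >= v or 3*u - g - 9 = -9 must hold; in canonical form it is 3*u >= v + 2*z + 7 or 3*u = g.
Before z := g + 8: 3*u >= 2*g + v + 23 or 3*u = g
Before u := v: 2*v >= 2*g + 23 or 3*v = g
Answer: WP = 2*v >= 2*g + 23 or 3*v = g


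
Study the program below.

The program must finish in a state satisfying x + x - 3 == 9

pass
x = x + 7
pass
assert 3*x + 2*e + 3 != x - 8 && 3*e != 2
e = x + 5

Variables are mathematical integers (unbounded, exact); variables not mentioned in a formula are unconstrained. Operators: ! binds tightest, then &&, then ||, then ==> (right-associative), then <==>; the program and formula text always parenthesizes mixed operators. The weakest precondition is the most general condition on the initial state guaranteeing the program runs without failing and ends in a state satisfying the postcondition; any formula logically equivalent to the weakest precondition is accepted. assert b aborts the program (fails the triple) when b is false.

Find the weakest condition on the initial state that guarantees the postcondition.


Working backward. After the program, the postcondition x + x - 3 == 9 must hold; in canonical form it is 2*x == 12.
Before e := x + 5: 2*x == 12
Before assert 3*x + 2*e + 3 != x - 8 && 3*e != 2: 2*e + 2*x != -11 && 3*e != 2 && 2*x == 12
Before skip: 2*e + 2*x != -11 && 3*e != 2 && 2*x == 12
Before x := x + 7: 2*e + 2*x != -25 && 3*e != 2 && 2*x == -2
Before skip: 2*e + 2*x != -25 && 3*e != 2 && 2*x == -2
Answer: WP = 2*e + 2*x != -25 && 3*e != 2 && 2*x == -2


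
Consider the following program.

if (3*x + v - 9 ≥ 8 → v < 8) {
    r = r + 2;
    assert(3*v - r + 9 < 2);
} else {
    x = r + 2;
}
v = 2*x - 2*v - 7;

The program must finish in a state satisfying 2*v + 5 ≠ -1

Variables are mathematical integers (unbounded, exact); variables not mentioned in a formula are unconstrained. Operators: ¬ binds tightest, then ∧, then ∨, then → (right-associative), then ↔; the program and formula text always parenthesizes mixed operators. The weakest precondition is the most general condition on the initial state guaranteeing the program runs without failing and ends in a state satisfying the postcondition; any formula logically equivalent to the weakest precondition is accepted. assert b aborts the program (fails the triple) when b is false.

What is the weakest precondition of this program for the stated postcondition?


Working backward. After the program, the postcondition 2*v + 5 ≠ -1 must hold; in canonical form it is 2*v ≠ -6.
Before v := 2*x - 2*v - 7: 4*x ≠ 4*v + 8
Then branch requires 3*v < r - 5 ∧ 4*x ≠ 4*v + 8; else branch requires 4*r ≠ 4*v.
Before the if: ((v + 3*x ≥ 17 → v < 8) → (3*v < r - 5 ∧ 4*x ≠ 4*v + 8)) ∧ ((¬(v + 3*x ≥ 17 → v < 8)) → 4*r ≠ 4*v)
Answer: WP = ((v + 3*x ≥ 17 → v < 8) → (3*v < r - 5 ∧ 4*x ≠ 4*v + 8)) ∧ ((¬(v + 3*x ≥ 17 → v < 8)) → 4*r ≠ 4*v)


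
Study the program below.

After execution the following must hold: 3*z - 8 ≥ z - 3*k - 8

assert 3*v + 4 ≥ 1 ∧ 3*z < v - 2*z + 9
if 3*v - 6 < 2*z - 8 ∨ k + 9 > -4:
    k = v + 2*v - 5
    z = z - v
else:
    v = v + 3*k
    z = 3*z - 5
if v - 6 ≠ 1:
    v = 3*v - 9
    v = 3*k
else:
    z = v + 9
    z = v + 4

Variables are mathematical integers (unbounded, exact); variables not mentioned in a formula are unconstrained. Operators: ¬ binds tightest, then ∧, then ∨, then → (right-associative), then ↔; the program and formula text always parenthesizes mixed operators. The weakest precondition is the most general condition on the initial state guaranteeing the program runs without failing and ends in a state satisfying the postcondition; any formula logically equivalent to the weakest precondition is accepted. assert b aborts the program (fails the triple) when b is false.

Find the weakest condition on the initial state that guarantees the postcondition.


Working backward. After the program, the postcondition 3*z - 8 ≥ z - 3*k - 8 must hold; in canonical form it is 3*k + 2*z ≥ 0.
Then branch requires 3*k + 2*z ≥ 0; else branch requires 3*k + 2*v ≥ -8.
Before the if: (v ≠ 7 → 3*k + 2*z ≥ 0) ∧ ((¬(v ≠ 7)) → 3*k + 2*v ≥ -8)
Then branch requires (v ≠ 7 → 7*v + 2*z ≥ 15) ∧ ((¬(v ≠ 7)) → 11*v ≥ 7); else branch requires (3*k + v ≠ 7 → 3*k + 6*z ≥ 10) ∧ ((¬(3*k + v ≠ 7)) → 9*k + 2*v ≥ -8).
Before the if: ((3*v < 2*z - 2 ∨ k > -13) → ((v ≠ 7 → 7*v + 2*z ≥ 15) ∧ ((¬(v ≠ 7)) → 11*v ≥ 7))) ∧ ((¬(3*v < 2*z - 2 ∨ k > -13)) → ((3*k + v ≠ 7 → 3*k + 6*z ≥ 10) ∧ ((¬(3*k + v ≠ 7)) → 9*k + 2*v ≥ -8)))
Before assert 3*v + 4 ≥ 1 ∧ 3*z < v - 2*z + 9: 3*v ≥ -3 ∧ 5*z < v + 9 ∧ ((3*v < 2*z - 2 ∨ k > -13) → ((v ≠ 7 → 7*v + 2*z ≥ 15) ∧ ((¬(v ≠ 7)) → 11*v ≥ 7))) ∧ ((¬(3*v < 2*z - 2 ∨ k > -13)) → ((3*k + v ≠ 7 → 3*k + 6*z ≥ 10) ∧ ((¬(3*k + v ≠ 7)) → 9*k + 2*v ≥ -8)))
Answer: WP = 3*v ≥ -3 ∧ 5*z < v + 9 ∧ ((3*v < 2*z - 2 ∨ k > -13) → ((v ≠ 7 → 7*v + 2*z ≥ 15) ∧ ((¬(v ≠ 7)) → 11*v ≥ 7))) ∧ ((¬(3*v < 2*z - 2 ∨ k > -13)) → ((3*k + v ≠ 7 → 3*k + 6*z ≥ 10) ∧ ((¬(3*k + v ≠ 7)) → 9*k + 2*v ≥ -8)))


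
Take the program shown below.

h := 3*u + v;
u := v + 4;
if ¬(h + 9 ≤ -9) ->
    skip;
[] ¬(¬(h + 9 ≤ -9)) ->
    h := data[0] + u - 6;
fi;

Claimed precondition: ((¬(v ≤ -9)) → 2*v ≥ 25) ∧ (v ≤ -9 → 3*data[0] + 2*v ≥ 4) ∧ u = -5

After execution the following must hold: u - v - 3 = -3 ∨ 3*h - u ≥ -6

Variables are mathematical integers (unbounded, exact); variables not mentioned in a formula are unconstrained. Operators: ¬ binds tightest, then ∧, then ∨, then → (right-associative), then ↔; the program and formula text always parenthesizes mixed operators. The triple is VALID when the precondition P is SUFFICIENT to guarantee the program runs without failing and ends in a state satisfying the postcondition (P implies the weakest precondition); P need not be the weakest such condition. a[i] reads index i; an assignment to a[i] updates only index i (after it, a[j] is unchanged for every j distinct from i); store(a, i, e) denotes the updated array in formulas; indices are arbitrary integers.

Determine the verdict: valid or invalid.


Working backward. After the program, the postcondition u - v - 3 = -3 ∨ 3*h - u ≥ -6 must hold; in canonical form it is u = v ∨ 3*h ≥ u - 6.
Then branch requires u = v ∨ 3*h ≥ u - 6; else branch requires u = v ∨ 3*data[0] + 2*u ≥ 12.
Before the if: ((¬(h ≤ -18)) → (u = v ∨ 3*h ≥ u - 6)) ∧ (h ≤ -18 → (u = v ∨ 3*data[0] + 2*u ≥ 12))
Before u := v + 4: ((¬(h ≤ -18)) → 3*h ≥ v - 2) ∧ (h ≤ -18 → 3*data[0] + 2*v ≥ 4)
Before h := 3*u + v: ((¬(3*u + v ≤ -18)) → 9*u + 2*v ≥ -2) ∧ (3*u + v ≤ -18 → 3*data[0] + 2*v ≥ 4)
The weakest precondition is ((¬(3*u + v ≤ -18)) → 9*u + 2*v ≥ -2) ∧ (3*u + v ≤ -18 → 3*data[0] + 2*v ≥ 4).
Check whether ((¬(v ≤ -9)) → 2*v ≥ 25) ∧ (v ≤ -9 → 3*data[0] + 2*v ≥ 4) ∧ u = -5 implies it.
Countermodel: at the initial state data = {[0] = -9, elsewhere -9}, u = -5, v = 15, the precondition holds but the weakest precondition fails.
Answer: invalid


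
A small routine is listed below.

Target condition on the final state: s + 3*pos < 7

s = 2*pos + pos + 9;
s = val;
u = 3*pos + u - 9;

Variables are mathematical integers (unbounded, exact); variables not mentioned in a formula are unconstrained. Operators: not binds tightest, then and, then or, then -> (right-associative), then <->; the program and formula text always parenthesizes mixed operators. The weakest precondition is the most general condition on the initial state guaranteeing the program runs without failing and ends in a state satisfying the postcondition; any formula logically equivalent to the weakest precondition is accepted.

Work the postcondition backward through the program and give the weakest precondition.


Working backward. After the program, the postcondition s + 3*pos < 7 must hold; in canonical form it is 3*pos + s < 7.
Before u := 3*pos + u - 9: 3*pos + s < 7
Before s := val: 3*pos + val < 7
Before s := 2*pos + pos + 9: 3*pos + val < 7
Answer: WP = 3*pos + val < 7


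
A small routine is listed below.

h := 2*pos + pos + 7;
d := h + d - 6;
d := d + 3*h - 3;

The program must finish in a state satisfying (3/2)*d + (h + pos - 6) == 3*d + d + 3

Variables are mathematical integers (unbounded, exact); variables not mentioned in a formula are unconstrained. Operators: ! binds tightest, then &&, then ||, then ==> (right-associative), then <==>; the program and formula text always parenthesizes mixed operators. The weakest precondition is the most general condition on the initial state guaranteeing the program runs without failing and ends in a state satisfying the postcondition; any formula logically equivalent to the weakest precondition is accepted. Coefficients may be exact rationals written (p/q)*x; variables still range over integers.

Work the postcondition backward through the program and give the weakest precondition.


Working backward. After the program, the postcondition (3/2)*d + (h + pos - 6) == 3*d + d + 3 must hold; in canonical form it is h + pos == (5/2)*d + 9.
Before d := d + 3*h - 3: pos == (5/2)*d + (13/2)*h + 3/2
Before d := h + d - 6: pos == (5/2)*d + 9*h - 27/2
Before h := 2*pos + pos + 7: (5/2)*d + 26*pos == -99/2
Answer: WP = (5/2)*d + 26*pos == -99/2


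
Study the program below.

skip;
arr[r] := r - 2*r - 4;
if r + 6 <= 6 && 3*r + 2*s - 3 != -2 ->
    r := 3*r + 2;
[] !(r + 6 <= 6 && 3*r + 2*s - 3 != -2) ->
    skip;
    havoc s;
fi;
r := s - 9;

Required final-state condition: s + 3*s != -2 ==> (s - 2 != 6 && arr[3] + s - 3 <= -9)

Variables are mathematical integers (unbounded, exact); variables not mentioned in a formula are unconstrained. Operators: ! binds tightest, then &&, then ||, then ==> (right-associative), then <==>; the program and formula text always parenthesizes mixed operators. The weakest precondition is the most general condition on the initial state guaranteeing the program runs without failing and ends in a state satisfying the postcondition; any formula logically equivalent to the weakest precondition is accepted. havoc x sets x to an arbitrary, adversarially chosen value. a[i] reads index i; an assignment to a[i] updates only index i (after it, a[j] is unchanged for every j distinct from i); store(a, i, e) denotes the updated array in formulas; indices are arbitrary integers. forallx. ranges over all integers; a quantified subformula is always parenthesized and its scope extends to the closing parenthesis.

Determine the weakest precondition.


Working backward. After the program, the postcondition s + 3*s != -2 ==> (s - 2 != 6 && arr[3] + s - 3 <= -9) must hold; in canonical form it is 4*s != -2 ==> (s != 8 && arr[3] + s <= -6).
Before r := s - 9: 4*s != -2 ==> (s != 8 && arr[3] + s <= -6)
Then branch requires 4*s != -2 ==> (s != 8 && arr[3] + s <= -6); else branch requires forall s_1. (4*s_1 != -2 ==> (s_1 != 8 && arr[3] + s_1 <= -6)).
Before the if: ((r <= 0 && 3*r + 2*s != 1) ==> (4*s != -2 ==> (s != 8 && arr[3] + s <= -6))) && ((!(r <= 0 && 3*r + 2*s != 1)) ==> (forall s_1. (4*s_1 != -2 ==> (s_1 != 8 && arr[3] + s_1 <= -6))))
Before arr[r] := r - 2*r - 4: ((r <= 0 && 3*r + 2*s != 1) ==> (4*s != -2 ==> (s != 8 && store(arr, r, -r - 4)[3] + s <= -6))) && ((!(r <= 0 && 3*r + 2*s != 1)) ==> (forall s_1. (4*s_1 != -2 ==> (s_1 != 8 && store(arr, r, -r - 4)[3] + s_1 <= -6))))
Before skip: ((r <= 0 && 3*r + 2*s != 1) ==> (4*s != -2 ==> (s != 8 && store(arr, r, -r - 4)[3] + s <= -6))) && ((!(r <= 0 && 3*r + 2*s != 1)) ==> (forall s_1. (4*s_1 != -2 ==> (s_1 != 8 && store(arr, r, -r - 4)[3] + s_1 <= -6))))
Answer: WP = ((r <= 0 && 3*r + 2*s != 1) ==> (4*s != -2 ==> (s != 8 && store(arr, r, -r - 4)[3] + s <= -6))) && ((!(r <= 0 && 3*r + 2*s != 1)) ==> (forall s_1. (4*s_1 != -2 ==> (s_1 != 8 && store(arr, r, -r - 4)[3] + s_1 <= -6))))


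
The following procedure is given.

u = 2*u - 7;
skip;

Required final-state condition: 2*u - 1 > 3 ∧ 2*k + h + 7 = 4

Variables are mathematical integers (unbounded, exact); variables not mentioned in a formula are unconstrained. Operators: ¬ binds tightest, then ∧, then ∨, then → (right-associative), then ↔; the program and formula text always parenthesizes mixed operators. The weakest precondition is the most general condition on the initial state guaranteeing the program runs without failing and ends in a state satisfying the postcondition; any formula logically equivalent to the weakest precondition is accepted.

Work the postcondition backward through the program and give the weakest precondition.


Working backward. After the program, the postcondition 2*u - 1 > 3 ∧ 2*k + h + 7 = 4 must hold; in canonical form it is 2*u > 4 ∧ h + 2*k = -3.
Before skip: 2*u > 4 ∧ h + 2*k = -3
Before u := 2*u - 7: 4*u > 18 ∧ h + 2*k = -3
Answer: WP = 4*u > 18 ∧ h + 2*k = -3


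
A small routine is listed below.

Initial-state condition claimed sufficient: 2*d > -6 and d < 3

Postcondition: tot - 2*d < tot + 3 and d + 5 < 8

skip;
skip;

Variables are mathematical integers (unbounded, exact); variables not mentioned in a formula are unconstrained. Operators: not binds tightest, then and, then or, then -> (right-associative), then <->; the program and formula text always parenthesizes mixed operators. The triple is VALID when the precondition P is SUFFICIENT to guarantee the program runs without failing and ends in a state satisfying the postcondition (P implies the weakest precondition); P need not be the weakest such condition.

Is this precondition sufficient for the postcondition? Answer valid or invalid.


Working backward. After the program, the postcondition tot - 2*d < tot + 3 and d + 5 < 8 must hold; in canonical form it is 2*d > -3 and d < 3.
Before skip: 2*d > -3 and d < 3
Before skip: 2*d > -3 and d < 3
The weakest precondition is 2*d > -3 and d < 3.
Check whether 2*d > -6 and d < 3 implies it.
Countermodel: at the initial state d = -2, the precondition holds but the weakest precondition fails.
Answer: invalid


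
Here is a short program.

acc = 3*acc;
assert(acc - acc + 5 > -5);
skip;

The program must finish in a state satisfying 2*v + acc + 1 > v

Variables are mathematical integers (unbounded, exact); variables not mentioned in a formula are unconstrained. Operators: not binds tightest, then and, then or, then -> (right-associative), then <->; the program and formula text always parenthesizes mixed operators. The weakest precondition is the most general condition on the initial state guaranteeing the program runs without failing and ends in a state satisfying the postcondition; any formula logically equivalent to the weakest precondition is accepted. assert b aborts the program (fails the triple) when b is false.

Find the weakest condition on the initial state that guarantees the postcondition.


Working backward. After the program, the postcondition 2*v + acc + 1 > v must hold; in canonical form it is acc + v > -1.
Before skip: acc + v > -1
Before assert acc - acc + 5 > -5: acc + v > -1
Before acc := 3*acc: 3*acc + v > -1
Answer: WP = 3*acc + v > -1


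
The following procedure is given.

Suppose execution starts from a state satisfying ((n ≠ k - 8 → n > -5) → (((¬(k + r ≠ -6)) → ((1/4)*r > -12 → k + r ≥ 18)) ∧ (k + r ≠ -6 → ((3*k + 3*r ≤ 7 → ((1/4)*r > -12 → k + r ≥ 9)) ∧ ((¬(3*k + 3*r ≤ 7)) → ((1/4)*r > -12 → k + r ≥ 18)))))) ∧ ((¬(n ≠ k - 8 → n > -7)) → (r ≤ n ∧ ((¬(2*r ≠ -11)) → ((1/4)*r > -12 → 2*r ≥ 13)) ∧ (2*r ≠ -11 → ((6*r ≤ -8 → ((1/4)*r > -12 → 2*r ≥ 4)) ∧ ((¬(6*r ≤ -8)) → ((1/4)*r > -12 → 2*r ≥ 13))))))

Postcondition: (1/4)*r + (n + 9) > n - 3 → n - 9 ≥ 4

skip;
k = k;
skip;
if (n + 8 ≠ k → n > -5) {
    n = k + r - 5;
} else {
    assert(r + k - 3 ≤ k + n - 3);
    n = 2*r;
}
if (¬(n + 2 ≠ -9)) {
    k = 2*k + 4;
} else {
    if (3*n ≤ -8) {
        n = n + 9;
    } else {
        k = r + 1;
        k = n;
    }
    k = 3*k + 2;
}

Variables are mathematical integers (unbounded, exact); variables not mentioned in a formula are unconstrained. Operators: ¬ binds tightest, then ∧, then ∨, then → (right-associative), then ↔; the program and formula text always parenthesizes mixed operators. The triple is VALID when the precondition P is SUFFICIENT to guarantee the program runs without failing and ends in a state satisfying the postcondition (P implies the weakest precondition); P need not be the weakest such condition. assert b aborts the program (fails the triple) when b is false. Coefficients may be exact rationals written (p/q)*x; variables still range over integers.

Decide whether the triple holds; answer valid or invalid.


Working backward. After the program, the postcondition (1/4)*r + (n + 9) > n - 3 → n - 9 ≥ 4 must hold; in canonical form it is (1/4)*r > -12 → n ≥ 13.
Then branch requires (1/4)*r > -12 → n ≥ 13; else branch requires (3*n ≤ -8 → ((1/4)*r > -12 → n ≥ 4)) ∧ ((¬(3*n ≤ -8)) → ((1/4)*r > -12 → n ≥ 13)).
Before the if: ((¬(n ≠ -11)) → ((1/4)*r > -12 → n ≥ 13)) ∧ (n ≠ -11 → ((3*n ≤ -8 → ((1/4)*r > -12 → n ≥ 4)) ∧ ((¬(3*n ≤ -8)) → ((1/4)*r > -12 → n ≥ 13))))
Then branch requires ((¬(k + r ≠ -6)) → ((1/4)*r > -12 → k + r ≥ 18)) ∧ (k + r ≠ -6 → ((3*k + 3*r ≤ 7 → ((1/4)*r > -12 → k + r ≥ 9)) ∧ ((¬(3*k + 3*r ≤ 7)) → ((1/4)*r > -12 → k + r ≥ 18)))); else branch requires r ≤ n ∧ ((¬(2*r ≠ -11)) → ((1/4)*r > -12 → 2*r ≥ 13)) ∧ (2*r ≠ -11 → ((6*r ≤ -8 → ((1/4)*r > -12 → 2*r ≥ 4)) ∧ ((¬(6*r ≤ -8)) → ((1/4)*r > -12 → 2*r ≥ 13)))).
Before the if: ((n ≠ k - 8 → n > -5) → (((¬(k + r ≠ -6)) → ((1/4)*r > -12 → k + r ≥ 18)) ∧ (k + r ≠ -6 → ((3*k + 3*r ≤ 7 → ((1/4)*r > -12 → k + r ≥ 9)) ∧ ((¬(3*k + 3*r ≤ 7)) → ((1/4)*r > -12 → k + r ≥ 18)))))) ∧ ((¬(n ≠ k - 8 → n > -5)) → (r ≤ n ∧ ((¬(2*r ≠ -11)) → ((1/4)*r > -12 → 2*r ≥ 13)) ∧ (2*r ≠ -11 → ((6*r ≤ -8 → ((1/4)*r > -12 → 2*r ≥ 4)) ∧ ((¬(6*r ≤ -8)) → ((1/4)*r > -12 → 2*r ≥ 13))))))
Before skip: ((n ≠ k - 8 → n > -5) → (((¬(k + r ≠ -6)) → ((1/4)*r > -12 → k + r ≥ 18)) ∧ (k + r ≠ -6 → ((3*k + 3*r ≤ 7 → ((1/4)*r > -12 → k + r ≥ 9)) ∧ ((¬(3*k + 3*r ≤ 7)) → ((1/4)*r > -12 → k + r ≥ 18)))))) ∧ ((¬(n ≠ k - 8 → n > -5)) → (r ≤ n ∧ ((¬(2*r ≠ -11)) → ((1/4)*r > -12 → 2*r ≥ 13)) ∧ (2*r ≠ -11 → ((6*r ≤ -8 → ((1/4)*r > -12 → 2*r ≥ 4)) ∧ ((¬(6*r ≤ -8)) → ((1/4)*r > -12 → 2*r ≥ 13))))))
Before k := k: ((n ≠ k - 8 → n > -5) → (((¬(k + r ≠ -6)) → ((1/4)*r > -12 → k + r ≥ 18)) ∧ (k + r ≠ -6 → ((3*k + 3*r ≤ 7 → ((1/4)*r > -12 → k + r ≥ 9)) ∧ ((¬(3*k + 3*r ≤ 7)) → ((1/4)*r > -12 → k + r ≥ 18)))))) ∧ ((¬(n ≠ k - 8 → n > -5)) → (r ≤ n ∧ ((¬(2*r ≠ -11)) → ((1/4)*r > -12 → 2*r ≥ 13)) ∧ (2*r ≠ -11 → ((6*r ≤ -8 → ((1/4)*r > -12 → 2*r ≥ 4)) ∧ ((¬(6*r ≤ -8)) → ((1/4)*r > -12 → 2*r ≥ 13))))))
Before skip: ((n ≠ k - 8 → n > -5) → (((¬(k + r ≠ -6)) → ((1/4)*r > -12 → k + r ≥ 18)) ∧ (k + r ≠ -6 → ((3*k + 3*r ≤ 7 → ((1/4)*r > -12 → k + r ≥ 9)) ∧ ((¬(3*k + 3*r ≤ 7)) → ((1/4)*r > -12 → k + r ≥ 18)))))) ∧ ((¬(n ≠ k - 8 → n > -5)) → (r ≤ n ∧ ((¬(2*r ≠ -11)) → ((1/4)*r > -12 → 2*r ≥ 13)) ∧ (2*r ≠ -11 → ((6*r ≤ -8 → ((1/4)*r > -12 → 2*r ≥ 4)) ∧ ((¬(6*r ≤ -8)) → ((1/4)*r > -12 → 2*r ≥ 13))))))
The weakest precondition is ((n ≠ k - 8 → n > -5) → (((¬(k + r ≠ -6)) → ((1/4)*r > -12 → k + r ≥ 18)) ∧ (k + r ≠ -6 → ((3*k + 3*r ≤ 7 → ((1/4)*r > -12 → k + r ≥ 9)) ∧ ((¬(3*k + 3*r ≤ 7)) → ((1/4)*r > -12 → k + r ≥ 18)))))) ∧ ((¬(n ≠ k - 8 → n > -5)) → (r ≤ n ∧ ((¬(2*r ≠ -11)) → ((1/4)*r > -12 → 2*r ≥ 13)) ∧ (2*r ≠ -11 → ((6*r ≤ -8 → ((1/4)*r > -12 → 2*r ≥ 4)) ∧ ((¬(6*r ≤ -8)) → ((1/4)*r > -12 → 2*r ≥ 13)))))).
Check whether ((n ≠ k - 8 → n > -5) → (((¬(k + r ≠ -6)) → ((1/4)*r > -12 → k + r ≥ 18)) ∧ (k + r ≠ -6 → ((3*k + 3*r ≤ 7 → ((1/4)*r > -12 → k + r ≥ 9)) ∧ ((¬(3*k + 3*r ≤ 7)) → ((1/4)*r > -12 → k + r ≥ 18)))))) ∧ ((¬(n ≠ k - 8 → n > -7)) → (r ≤ n ∧ ((¬(2*r ≠ -11)) → ((1/4)*r > -12 → 2*r ≥ 13)) ∧ (2*r ≠ -11 → ((6*r ≤ -8 → ((1/4)*r > -12 → 2*r ≥ 4)) ∧ ((¬(6*r ≤ -8)) → ((1/4)*r > -12 → 2*r ≥ 13)))))) implies it.
Countermodel: at the initial state k = 4, n = -5, r = 0, the precondition holds but the weakest precondition fails.
Answer: invalid


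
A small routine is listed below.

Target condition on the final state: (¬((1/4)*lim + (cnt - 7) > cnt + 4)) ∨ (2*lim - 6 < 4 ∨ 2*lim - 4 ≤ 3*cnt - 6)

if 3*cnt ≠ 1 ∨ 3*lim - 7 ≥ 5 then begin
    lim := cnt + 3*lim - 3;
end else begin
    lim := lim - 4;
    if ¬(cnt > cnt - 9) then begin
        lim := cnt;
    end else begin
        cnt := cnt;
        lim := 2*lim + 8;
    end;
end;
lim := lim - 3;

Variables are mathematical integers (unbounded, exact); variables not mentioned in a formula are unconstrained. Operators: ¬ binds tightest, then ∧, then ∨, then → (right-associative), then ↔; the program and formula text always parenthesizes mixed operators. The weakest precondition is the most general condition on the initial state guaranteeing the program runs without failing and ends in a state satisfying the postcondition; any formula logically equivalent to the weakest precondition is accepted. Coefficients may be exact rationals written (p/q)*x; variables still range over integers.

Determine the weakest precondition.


Working backward. After the program, the postcondition (¬((1/4)*lim + (cnt - 7) > cnt + 4)) ∨ (2*lim - 6 < 4 ∨ 2*lim - 4 ≤ 3*cnt - 6) must hold; in canonical form it is (¬((1/4)*lim > 11)) ∨ 2*lim < 10 ∨ 2*lim ≤ 3*cnt - 2.
Before lim := lim - 3: (¬((1/4)*lim > 47/4)) ∨ 2*lim < 16 ∨ 2*lim ≤ 3*cnt + 4
Then branch requires (¬((1/4)*cnt + (3/4)*lim > 25/2)) ∨ 2*cnt + 6*lim < 22 ∨ 6*lim ≤ cnt + 10; else branch requires (¬((1/2)*lim > 47/4)) ∨ 4*lim < 16 ∨ 4*lim ≤ 3*cnt + 4.
Before the if: ((3*cnt ≠ 1 ∨ 3*lim ≥ 12) → ((¬((1/4)*cnt + (3/4)*lim > 25/2)) ∨ 2*cnt + 6*lim < 22 ∨ 6*lim ≤ cnt + 10)) ∧ ((¬(3*cnt ≠ 1 ∨ 3*lim ≥ 12)) → ((¬((1/2)*lim > 47/4)) ∨ 4*lim < 16 ∨ 4*lim ≤ 3*cnt + 4))
Answer: WP = ((3*cnt ≠ 1 ∨ 3*lim ≥ 12) → ((¬((1/4)*cnt + (3/4)*lim > 25/2)) ∨ 2*cnt + 6*lim < 22 ∨ 6*lim ≤ cnt + 10)) ∧ ((¬(3*cnt ≠ 1 ∨ 3*lim ≥ 12)) → ((¬((1/2)*lim > 47/4)) ∨ 4*lim < 16 ∨ 4*lim ≤ 3*cnt + 4))


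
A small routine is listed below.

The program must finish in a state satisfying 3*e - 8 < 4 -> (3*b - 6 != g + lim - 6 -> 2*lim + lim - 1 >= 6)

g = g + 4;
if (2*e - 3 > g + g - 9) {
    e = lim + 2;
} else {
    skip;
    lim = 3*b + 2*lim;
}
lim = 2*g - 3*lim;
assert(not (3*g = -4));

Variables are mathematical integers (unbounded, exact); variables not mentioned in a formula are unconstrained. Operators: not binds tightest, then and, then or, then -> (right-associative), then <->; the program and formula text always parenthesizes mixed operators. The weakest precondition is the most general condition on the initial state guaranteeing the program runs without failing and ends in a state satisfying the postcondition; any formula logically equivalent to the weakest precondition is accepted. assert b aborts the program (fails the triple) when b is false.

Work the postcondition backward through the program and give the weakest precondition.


Working backward. After the program, the postcondition 3*e - 8 < 4 -> (3*b - 6 != g + lim - 6 -> 2*lim + lim - 1 >= 6) must hold; in canonical form it is 3*e < 12 -> (3*b != g + lim -> 3*lim >= 7).
Before assert not (3*g = -4): (not (3*g = -4)) and (3*e < 12 -> (3*b != g + lim -> 3*lim >= 7))
Before lim := 2*g - 3*lim: (not (3*g = -4)) and (3*e < 12 -> (3*b + 3*lim != 3*g -> 6*g >= 9*lim + 7))
Then branch requires (not (3*g = -4)) and (3*lim < 6 -> (3*b + 3*lim != 3*g -> 6*g >= 9*lim + 7)); else branch requires (not (3*g = -4)) and (3*e < 12 -> (12*b + 6*lim != 3*g -> 6*g >= 27*b + 18*lim + 7)).
Before the if: (2*e > 2*g - 6 -> ((not (3*g = -4)) and (3*lim < 6 -> (3*b + 3*lim != 3*g -> 6*g >= 9*lim + 7)))) and ((not (2*e > 2*g - 6)) -> ((not (3*g = -4)) and (3*e < 12 -> (12*b + 6*lim != 3*g -> 6*g >= 27*b + 18*lim + 7))))
Before g := g + 4: (2*e > 2*g + 2 -> ((not (3*g = -16)) and (3*lim < 6 -> (3*b + 3*lim != 3*g + 12 -> 6*g >= 9*lim - 17)))) and ((not (2*e > 2*g + 2)) -> ((not (3*g = -16)) and (3*e < 12 -> (12*b + 6*lim != 3*g + 12 -> 6*g >= 27*b + 18*lim - 17))))
Answer: WP = (2*e > 2*g + 2 -> ((not (3*g = -16)) and (3*lim < 6 -> (3*b + 3*lim != 3*g + 12 -> 6*g >= 9*lim - 17)))) and ((not (2*e > 2*g + 2)) -> ((not (3*g = -16)) and (3*e < 12 -> (12*b + 6*lim != 3*g + 12 -> 6*g >= 27*b + 18*lim - 17))))


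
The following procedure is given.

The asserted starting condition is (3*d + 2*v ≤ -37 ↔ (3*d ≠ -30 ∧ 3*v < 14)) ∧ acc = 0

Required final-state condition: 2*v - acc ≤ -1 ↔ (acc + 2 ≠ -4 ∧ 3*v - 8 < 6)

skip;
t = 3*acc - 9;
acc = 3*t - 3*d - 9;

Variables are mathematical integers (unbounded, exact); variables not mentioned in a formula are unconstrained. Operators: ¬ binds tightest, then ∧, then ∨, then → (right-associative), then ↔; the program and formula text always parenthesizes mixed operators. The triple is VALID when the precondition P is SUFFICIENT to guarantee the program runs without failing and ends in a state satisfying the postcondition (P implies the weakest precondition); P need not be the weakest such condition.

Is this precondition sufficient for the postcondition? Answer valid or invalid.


Working backward. After the program, the postcondition 2*v - acc ≤ -1 ↔ (acc + 2 ≠ -4 ∧ 3*v - 8 < 6) must hold; in canonical form it is 2*v ≤ acc - 1 ↔ (acc ≠ -6 ∧ 3*v < 14).
Before acc := 3*t - 3*d - 9: 3*d + 2*v ≤ 3*t - 10 ↔ (3*t ≠ 3*d + 3 ∧ 3*v < 14)
Before t := 3*acc - 9: 3*d + 2*v ≤ 9*acc - 37 ↔ (9*acc ≠ 3*d + 30 ∧ 3*v < 14)
Before skip: 3*d + 2*v ≤ 9*acc - 37 ↔ (9*acc ≠ 3*d + 30 ∧ 3*v < 14)
The weakest precondition is 3*d + 2*v ≤ 9*acc - 37 ↔ (9*acc ≠ 3*d + 30 ∧ 3*v < 14).
Check whether (3*d + 2*v ≤ -37 ↔ (3*d ≠ -30 ∧ 3*v < 14)) ∧ acc = 0 implies it.
Every state satisfying the precondition satisfies the weakest precondition: the implication holds.
Answer: valid


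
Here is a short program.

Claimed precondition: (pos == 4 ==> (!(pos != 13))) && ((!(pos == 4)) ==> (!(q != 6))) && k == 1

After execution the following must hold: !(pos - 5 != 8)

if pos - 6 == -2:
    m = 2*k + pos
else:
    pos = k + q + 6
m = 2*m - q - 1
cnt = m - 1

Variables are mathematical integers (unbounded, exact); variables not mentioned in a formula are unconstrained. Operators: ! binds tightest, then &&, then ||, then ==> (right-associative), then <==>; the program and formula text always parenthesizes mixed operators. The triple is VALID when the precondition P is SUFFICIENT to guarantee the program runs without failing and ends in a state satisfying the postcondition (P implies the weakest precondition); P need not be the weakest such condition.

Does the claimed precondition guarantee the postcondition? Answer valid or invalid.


Working backward. After the program, the postcondition !(pos - 5 != 8) must hold; in canonical form it is !(pos != 13).
Before cnt := m - 1: !(pos != 13)
Before m := 2*m - q - 1: !(pos != 13)
Then branch requires !(pos != 13); else branch requires !(k + q != 7).
Before the if: (pos == 4 ==> (!(pos != 13))) && ((!(pos == 4)) ==> (!(k + q != 7)))
The weakest precondition is (pos == 4 ==> (!(pos != 13))) && ((!(pos == 4)) ==> (!(k + q != 7))).
Check whether (pos == 4 ==> (!(pos != 13))) && ((!(pos == 4)) ==> (!(q != 6))) && k == 1 implies it.
Every state satisfying the precondition satisfies the weakest precondition: the implication holds.
Answer: valid


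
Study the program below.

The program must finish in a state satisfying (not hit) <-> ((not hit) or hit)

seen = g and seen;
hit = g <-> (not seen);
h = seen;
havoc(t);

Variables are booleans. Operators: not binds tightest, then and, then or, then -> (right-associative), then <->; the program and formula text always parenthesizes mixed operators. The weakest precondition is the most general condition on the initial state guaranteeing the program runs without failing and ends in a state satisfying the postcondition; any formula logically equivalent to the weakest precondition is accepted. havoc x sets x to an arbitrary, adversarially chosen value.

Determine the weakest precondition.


Working backward. After the program, the postcondition (not hit) <-> ((not hit) or hit) must hold; in canonical form it is not hit.
Before havoc t: not hit
Before h := seen: not hit
Before hit := g <-> (not seen): not (g <-> (not seen))
Before seen := g and seen: not (g <-> (not (g and seen)))
Answer: WP = not (g <-> (not (g and seen)))


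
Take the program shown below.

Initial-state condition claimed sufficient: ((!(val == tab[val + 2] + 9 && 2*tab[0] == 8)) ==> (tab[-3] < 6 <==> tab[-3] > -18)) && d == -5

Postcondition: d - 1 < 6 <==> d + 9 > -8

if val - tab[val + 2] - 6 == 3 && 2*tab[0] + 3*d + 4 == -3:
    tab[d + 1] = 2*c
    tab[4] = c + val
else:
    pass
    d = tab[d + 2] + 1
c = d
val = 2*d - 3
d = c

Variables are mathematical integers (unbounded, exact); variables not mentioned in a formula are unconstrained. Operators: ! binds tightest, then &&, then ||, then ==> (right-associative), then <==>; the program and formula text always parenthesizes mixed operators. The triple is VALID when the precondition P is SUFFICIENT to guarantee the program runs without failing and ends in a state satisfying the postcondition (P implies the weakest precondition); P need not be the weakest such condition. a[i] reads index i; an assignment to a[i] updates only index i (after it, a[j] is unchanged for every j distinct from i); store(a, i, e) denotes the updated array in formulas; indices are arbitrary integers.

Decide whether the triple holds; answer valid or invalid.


Working backward. After the program, the postcondition d - 1 < 6 <==> d + 9 > -8 must hold; in canonical form it is d < 7 <==> d > -17.
Before d := c: c < 7 <==> c > -17
Before val := 2*d - 3: c < 7 <==> c > -17
Before c := d: d < 7 <==> d > -17
Then branch requires d < 7 <==> d > -17; else branch requires tab[d + 2] < 6 <==> tab[d + 2] > -18.
Before the if: ((val == tab[val + 2] + 9 && 2*tab[0] + 3*d == -7) ==> (d < 7 <==> d > -17)) && ((!(val == tab[val + 2] + 9 && 2*tab[0] + 3*d == -7)) ==> (tab[d + 2] < 6 <==> tab[d + 2] > -18))
The weakest precondition is ((val == tab[val + 2] + 9 && 2*tab[0] + 3*d == -7) ==> (d < 7 <==> d > -17)) && ((!(val == tab[val + 2] + 9 && 2*tab[0] + 3*d == -7)) ==> (tab[d + 2] < 6 <==> tab[d + 2] > -18)).
Check whether ((!(val == tab[val + 2] + 9 && 2*tab[0] == 8)) ==> (tab[-3] < 6 <==> tab[-3] > -18)) && d == -5 implies it.
Every state satisfying the precondition satisfies the weakest precondition: the implication holds.
Answer: valid


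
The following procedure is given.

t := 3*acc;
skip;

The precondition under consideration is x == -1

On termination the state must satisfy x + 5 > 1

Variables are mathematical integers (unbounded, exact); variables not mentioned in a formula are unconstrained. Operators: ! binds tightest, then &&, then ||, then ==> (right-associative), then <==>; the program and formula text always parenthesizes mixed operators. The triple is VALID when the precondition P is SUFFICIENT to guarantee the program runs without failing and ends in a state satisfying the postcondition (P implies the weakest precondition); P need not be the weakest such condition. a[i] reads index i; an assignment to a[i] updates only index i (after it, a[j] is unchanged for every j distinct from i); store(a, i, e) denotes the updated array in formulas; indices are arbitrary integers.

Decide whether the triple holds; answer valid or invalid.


Working backward. After the program, the postcondition x + 5 > 1 must hold; in canonical form it is x > -4.
Before skip: x > -4
Before t := 3*acc: x > -4
The weakest precondition is x > -4.
Check whether x == -1 implies it.
Every state satisfying the precondition satisfies the weakest precondition: the implication holds.
Answer: valid


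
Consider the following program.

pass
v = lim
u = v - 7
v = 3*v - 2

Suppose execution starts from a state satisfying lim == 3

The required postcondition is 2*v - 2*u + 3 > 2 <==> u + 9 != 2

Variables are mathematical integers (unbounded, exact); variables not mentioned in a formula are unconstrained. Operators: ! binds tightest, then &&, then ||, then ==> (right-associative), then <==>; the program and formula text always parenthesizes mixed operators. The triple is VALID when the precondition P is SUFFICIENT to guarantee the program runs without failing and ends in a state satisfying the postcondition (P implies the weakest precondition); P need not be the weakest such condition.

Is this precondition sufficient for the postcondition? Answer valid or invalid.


Working backward. After the program, the postcondition 2*v - 2*u + 3 > 2 <==> u + 9 != 2 must hold; in canonical form it is 2*v > 2*u - 1 <==> u != -7.
Before v := 3*v - 2: 6*v > 2*u + 3 <==> u != -7
Before u := v - 7: 4*v > -11 <==> v != 0
Before v := lim: 4*lim > -11 <==> lim != 0
Before skip: 4*lim > -11 <==> lim != 0
The weakest precondition is 4*lim > -11 <==> lim != 0.
Check whether lim == 3 implies it.
Every state satisfying the precondition satisfies the weakest precondition: the implication holds.
Answer: valid
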